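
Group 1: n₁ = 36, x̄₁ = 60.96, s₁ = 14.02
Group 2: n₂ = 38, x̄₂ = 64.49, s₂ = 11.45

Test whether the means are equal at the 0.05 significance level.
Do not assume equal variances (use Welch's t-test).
Welch's two-sample t-test:
H₀: μ₁ = μ₂
H₁: μ₁ ≠ μ₂
s₁²/n₁ = 14.02²/36 = 5.4600,  s₂²/n₂ = 11.45²/38 = 3.4501
SE = √(s₁²/n₁ + s₂²/n₂) = √(5.4600 + 3.4501) = 2.9850
df (Welch-Satterthwaite) = (s₁²/n₁ + s₂²/n₂)² / [(s₁²/n₁)²/(n₁-1) + (s₂²/n₂)²/(n₂-1)] ≈ 67.65
t = (x̄₁ - x̄₂) / SE = (60.96 - 64.49) / 2.9850 = -3.53 / 2.9850 = -1.183
p-value = 0.2411

Since p-value > α = 0.05, we fail to reject H₀.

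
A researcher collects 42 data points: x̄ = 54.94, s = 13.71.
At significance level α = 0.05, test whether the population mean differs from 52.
One-sample t-test:
H₀: μ = 52
H₁: μ ≠ 52
df = n - 1 = 41
t = (x̄ - μ₀) / (s/√n) = (54.94 - 52) / (13.71/√42) = 1.390
p-value = 0.1721

Since p-value > α = 0.05, we fail to reject H₀.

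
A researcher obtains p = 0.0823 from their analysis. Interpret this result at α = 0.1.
Since p = 0.0823 < α = 0.1, reject H₀.
There is sufficient evidence to reject the null hypothesis; the result is statistically significant at the 0.1 level.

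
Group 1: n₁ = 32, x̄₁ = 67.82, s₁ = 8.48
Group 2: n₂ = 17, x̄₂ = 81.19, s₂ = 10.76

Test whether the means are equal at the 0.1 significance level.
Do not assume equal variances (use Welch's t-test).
Welch's two-sample t-test:
H₀: μ₁ = μ₂
H₁: μ₁ ≠ μ₂
s₁²/n₁ = 8.48²/32 = 2.2472,  s₂²/n₂ = 10.76²/17 = 6.8104
SE = √(s₁²/n₁ + s₂²/n₂) = √(2.2472 + 6.8104) = 3.0096
df (Welch-Satterthwaite) = (s₁²/n₁ + s₂²/n₂)² / [(s₁²/n₁)²/(n₁-1) + (s₂²/n₂)²/(n₂-1)] ≈ 26.80
t = (x̄₁ - x̄₂) / SE = (67.82 - 81.19) / 3.0096 = -13.37 / 3.0096 = -4.442
p-value = 0.0001

Since p-value < α = 0.1, we reject H₀.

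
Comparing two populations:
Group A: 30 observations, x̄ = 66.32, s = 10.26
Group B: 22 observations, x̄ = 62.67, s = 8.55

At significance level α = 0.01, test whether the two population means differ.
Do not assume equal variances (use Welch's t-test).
Welch's two-sample t-test:
H₀: μ₁ = μ₂
H₁: μ₁ ≠ μ₂
s₁²/n₁ = 10.26²/30 = 3.5089,  s₂²/n₂ = 8.55²/22 = 3.3228
SE = √(s₁²/n₁ + s₂²/n₂) = √(3.5089 + 3.3228) = 2.6138
df (Welch-Satterthwaite) = (s₁²/n₁ + s₂²/n₂)² / [(s₁²/n₁)²/(n₁-1) + (s₂²/n₂)²/(n₂-1)] ≈ 49.11
t = (x̄₁ - x̄₂) / SE = (66.32 - 62.67) / 2.6138 = 3.65 / 2.6138 = 1.396
p-value = 0.1689

Since p-value > α = 0.01, we fail to reject H₀.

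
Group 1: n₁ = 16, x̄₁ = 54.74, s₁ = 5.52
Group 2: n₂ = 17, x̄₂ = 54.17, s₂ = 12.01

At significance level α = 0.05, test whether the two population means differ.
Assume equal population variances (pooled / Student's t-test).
Student's two-sample t-test (equal variances):
H₀: μ₁ = μ₂
H₁: μ₁ ≠ μ₂
df = n₁ + n₂ - 2 = 31
Pooled variance s_p² = [(n₁-1)s₁² + (n₂-1)s₂²] / (n₁ + n₂ - 2) = [(15)(5.52²) + (16)(12.01²)] / 31 = 89.1902
SE = √(s_p²(1/n₁ + 1/n₂)) = √(89.1902 × (1/16 + 1/17)) = 3.2895
t = (x̄₁ - x̄₂) / SE = (54.74 - 54.17) / 3.2895 = 0.57 / 3.2895 = 0.173
p-value = 0.8636

Since p-value > α = 0.05, we fail to reject H₀.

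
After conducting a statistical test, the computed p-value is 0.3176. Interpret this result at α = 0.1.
Since p = 0.3176 > α = 0.1, fail to reject H₀.
There is insufficient evidence to reject the null hypothesis; the result is not statistically significant at the 0.1 level.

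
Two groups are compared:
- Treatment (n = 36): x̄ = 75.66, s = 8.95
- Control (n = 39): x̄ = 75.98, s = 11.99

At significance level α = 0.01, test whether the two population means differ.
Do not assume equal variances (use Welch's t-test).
Welch's two-sample t-test:
H₀: μ₁ = μ₂
H₁: μ₁ ≠ μ₂
s₁²/n₁ = 8.95²/36 = 2.2251,  s₂²/n₂ = 11.99²/39 = 3.6862
SE = √(s₁²/n₁ + s₂²/n₂) = √(2.2251 + 3.6862) = 2.4313
df (Welch-Satterthwaite) = (s₁²/n₁ + s₂²/n₂)² / [(s₁²/n₁)²/(n₁-1) + (s₂²/n₂)²/(n₂-1)] ≈ 70.02
t = (x̄₁ - x̄₂) / SE = (75.66 - 75.98) / 2.4313 = -0.32 / 2.4313 = -0.132
p-value = 0.8957

Since p-value > α = 0.01, we fail to reject H₀.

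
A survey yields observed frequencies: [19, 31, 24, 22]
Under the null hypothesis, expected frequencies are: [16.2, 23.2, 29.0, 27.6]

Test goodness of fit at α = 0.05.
Chi-square goodness of fit test:
H₀: observed counts match expected distribution
H₁: observed counts differ from expected distribution
df = k - 1 = 3
χ² = Σ(O - E)²/E
   = (19 - 16.2)²/16.2 + (31 - 23.2)²/23.2 + (24 - 29.0)²/29.0 + (22 - 27.6)²/27.6
   = 0.484 + 2.622 + 0.862 + 1.136
   = 5.10
p-value = 0.1643

Since p-value > α = 0.05, we fail to reject H₀.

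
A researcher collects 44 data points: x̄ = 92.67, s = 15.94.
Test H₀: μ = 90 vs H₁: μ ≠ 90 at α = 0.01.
One-sample t-test:
H₀: μ = 90
H₁: μ ≠ 90
df = n - 1 = 43
t = (x̄ - μ₀) / (s/√n) = (92.67 - 90) / (15.94/√44) = 1.111
p-value = 0.2727

Since p-value > α = 0.01, we fail to reject H₀.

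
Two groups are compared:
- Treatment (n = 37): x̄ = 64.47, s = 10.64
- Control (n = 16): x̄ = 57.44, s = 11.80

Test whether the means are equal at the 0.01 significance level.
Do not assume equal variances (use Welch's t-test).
Welch's two-sample t-test:
H₀: μ₁ = μ₂
H₁: μ₁ ≠ μ₂
s₁²/n₁ = 10.64²/37 = 3.0597,  s₂²/n₂ = 11.80²/16 = 8.7025
SE = √(s₁²/n₁ + s₂²/n₂) = √(3.0597 + 8.7025) = 3.4296
df (Welch-Satterthwaite) = (s₁²/n₁ + s₂²/n₂)² / [(s₁²/n₁)²/(n₁-1) + (s₂²/n₂)²/(n₂-1)] ≈ 26.06
t = (x̄₁ - x̄₂) / SE = (64.47 - 57.44) / 3.4296 = 7.03 / 3.4296 = 2.050
p-value = 0.0506

Since p-value > α = 0.01, we fail to reject H₀.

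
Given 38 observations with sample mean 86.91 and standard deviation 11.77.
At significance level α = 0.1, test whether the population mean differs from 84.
One-sample t-test:
H₀: μ = 84
H₁: μ ≠ 84
df = n - 1 = 37
t = (x̄ - μ₀) / (s/√n) = (86.91 - 84) / (11.77/√38) = 1.524
p-value = 0.1360

Since p-value > α = 0.1, we fail to reject H₀.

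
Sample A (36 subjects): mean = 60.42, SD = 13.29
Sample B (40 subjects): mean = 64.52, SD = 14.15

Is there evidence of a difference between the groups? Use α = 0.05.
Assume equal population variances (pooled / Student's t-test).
Student's two-sample t-test (equal variances):
H₀: μ₁ = μ₂
H₁: μ₁ ≠ μ₂
df = n₁ + n₂ - 2 = 74
Pooled variance s_p² = [(n₁-1)s₁² + (n₂-1)s₂²] / (n₁ + n₂ - 2) = [(35)(13.29²) + (39)(14.15²)] / 74 = 189.0611
SE = √(s_p²(1/n₁ + 1/n₂)) = √(189.0611 × (1/36 + 1/40)) = 3.1588
t = (x̄₁ - x̄₂) / SE = (60.42 - 64.52) / 3.1588 = -4.10 / 3.1588 = -1.298
p-value = 0.1983

Since p-value > α = 0.05, we fail to reject H₀.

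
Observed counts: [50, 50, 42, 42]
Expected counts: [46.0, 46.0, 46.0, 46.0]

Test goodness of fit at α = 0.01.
Chi-square goodness of fit test:
H₀: observed counts match expected distribution
H₁: observed counts differ from expected distribution
df = k - 1 = 3
χ² = Σ(O - E)²/E
   = (50 - 46.0)²/46.0 + (50 - 46.0)²/46.0 + (42 - 46.0)²/46.0 + (42 - 46.0)²/46.0
   = 0.348 + 0.348 + 0.348 + 0.348
   = 1.39
p-value = 0.7076

Since p-value > α = 0.01, we fail to reject H₀.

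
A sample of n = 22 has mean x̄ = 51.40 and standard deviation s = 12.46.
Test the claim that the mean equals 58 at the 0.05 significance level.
One-sample t-test:
H₀: μ = 58
H₁: μ ≠ 58
df = n - 1 = 21
t = (x̄ - μ₀) / (s/√n) = (51.40 - 58) / (12.46/√22) = -2.484
p-value = 0.0215

Since p-value < α = 0.05, we reject H₀.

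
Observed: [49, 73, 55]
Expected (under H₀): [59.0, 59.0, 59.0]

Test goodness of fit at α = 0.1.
Chi-square goodness of fit test:
H₀: observed counts match expected distribution
H₁: observed counts differ from expected distribution
df = k - 1 = 2
χ² = Σ(O - E)²/E
   = (49 - 59.0)²/59.0 + (73 - 59.0)²/59.0 + (55 - 59.0)²/59.0
   = 1.695 + 3.322 + 0.271
   = 5.29
p-value = 0.0711

Since p-value < α = 0.1, we reject H₀.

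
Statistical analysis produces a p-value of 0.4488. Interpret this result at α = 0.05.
Since p = 0.4488 > α = 0.05, fail to reject H₀.
There is insufficient evidence to reject the null hypothesis; the result is not statistically significant at the 0.05 level.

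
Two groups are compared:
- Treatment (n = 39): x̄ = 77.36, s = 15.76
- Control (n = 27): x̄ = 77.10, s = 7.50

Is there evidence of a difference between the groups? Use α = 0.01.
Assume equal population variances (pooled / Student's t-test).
Student's two-sample t-test (equal variances):
H₀: μ₁ = μ₂
H₁: μ₁ ≠ μ₂
df = n₁ + n₂ - 2 = 64
Pooled variance s_p² = [(n₁-1)s₁² + (n₂-1)s₂²] / (n₁ + n₂ - 2) = [(38)(15.76²) + (26)(7.50²)] / 64 = 170.3258
SE = √(s_p²(1/n₁ + 1/n₂)) = √(170.3258 × (1/39 + 1/27)) = 3.2674
t = (x̄₁ - x̄₂) / SE = (77.36 - 77.10) / 3.2674 = 0.26 / 3.2674 = 0.080
p-value = 0.9368

Since p-value > α = 0.01, we fail to reject H₀.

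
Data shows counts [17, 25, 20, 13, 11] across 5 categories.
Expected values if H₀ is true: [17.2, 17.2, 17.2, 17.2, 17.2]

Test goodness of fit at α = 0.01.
Chi-square goodness of fit test:
H₀: observed counts match expected distribution
H₁: observed counts differ from expected distribution
df = k - 1 = 4
χ² = Σ(O - E)²/E
   = (17 - 17.2)²/17.2 + (25 - 17.2)²/17.2 + (20 - 17.2)²/17.2 + (13 - 17.2)²/17.2 + (11 - 17.2)²/17.2
   = 0.002 + 3.537 + 0.456 + 1.026 + 2.235
   = 7.26
p-value = 0.1230

Since p-value > α = 0.01, we fail to reject H₀.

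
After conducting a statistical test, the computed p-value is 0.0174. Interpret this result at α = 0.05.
Since p = 0.0174 < α = 0.05, reject H₀.
There is sufficient evidence to reject the null hypothesis; the result is statistically significant at the 0.05 level.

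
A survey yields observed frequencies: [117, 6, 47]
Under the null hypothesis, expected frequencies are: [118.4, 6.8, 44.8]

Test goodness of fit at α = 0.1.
Chi-square goodness of fit test:
H₀: observed counts match expected distribution
H₁: observed counts differ from expected distribution
df = k - 1 = 2
χ² = Σ(O - E)²/E
   = (117 - 118.4)²/118.4 + (6 - 6.8)²/6.8 + (47 - 44.8)²/44.8
   = 0.017 + 0.094 + 0.108
   = 0.22
p-value = 0.8964

Since p-value > α = 0.1, we fail to reject H₀.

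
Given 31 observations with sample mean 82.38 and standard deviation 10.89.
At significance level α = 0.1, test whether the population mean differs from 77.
One-sample t-test:
H₀: μ = 77
H₁: μ ≠ 77
df = n - 1 = 30
t = (x̄ - μ₀) / (s/√n) = (82.38 - 77) / (10.89/√31) = 2.751
p-value = 0.0100

Since p-value < α = 0.1, we reject H₀.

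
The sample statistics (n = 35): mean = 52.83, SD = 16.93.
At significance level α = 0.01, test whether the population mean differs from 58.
One-sample t-test:
H₀: μ = 58
H₁: μ ≠ 58
df = n - 1 = 34
t = (x̄ - μ₀) / (s/√n) = (52.83 - 58) / (16.93/√35) = -1.807
p-value = 0.0797

Since p-value > α = 0.01, we fail to reject H₀.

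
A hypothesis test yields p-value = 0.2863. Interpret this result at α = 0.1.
Since p = 0.2863 > α = 0.1, fail to reject H₀.
There is insufficient evidence to reject the null hypothesis; the result is not statistically significant at the 0.1 level.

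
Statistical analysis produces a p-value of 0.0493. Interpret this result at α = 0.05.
Since p = 0.0493 < α = 0.05, reject H₀.
There is sufficient evidence to reject the null hypothesis; the result is statistically significant at the 0.05 level.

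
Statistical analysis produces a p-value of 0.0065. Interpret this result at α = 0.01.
Since p = 0.0065 < α = 0.01, reject H₀.
There is sufficient evidence to reject the null hypothesis; the result is statistically significant at the 0.01 level.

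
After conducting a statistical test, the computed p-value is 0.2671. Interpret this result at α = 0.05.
Since p = 0.2671 > α = 0.05, fail to reject H₀.
There is insufficient evidence to reject the null hypothesis; the result is not statistically significant at the 0.05 level.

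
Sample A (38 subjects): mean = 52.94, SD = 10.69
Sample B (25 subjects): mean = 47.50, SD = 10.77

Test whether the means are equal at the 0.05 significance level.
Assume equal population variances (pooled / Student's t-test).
Student's two-sample t-test (equal variances):
H₀: μ₁ = μ₂
H₁: μ₁ ≠ μ₂
df = n₁ + n₂ - 2 = 61
Pooled variance s_p² = [(n₁-1)s₁² + (n₂-1)s₂²] / (n₁ + n₂ - 2) = [(37)(10.69²) + (24)(10.77²)] / 61 = 114.9516
SE = √(s_p²(1/n₁ + 1/n₂)) = √(114.9516 × (1/38 + 1/25)) = 2.7610
t = (x̄₁ - x̄₂) / SE = (52.94 - 47.50) / 2.7610 = 5.44 / 2.7610 = 1.970
p-value = 0.0533

Since p-value > α = 0.05, we fail to reject H₀.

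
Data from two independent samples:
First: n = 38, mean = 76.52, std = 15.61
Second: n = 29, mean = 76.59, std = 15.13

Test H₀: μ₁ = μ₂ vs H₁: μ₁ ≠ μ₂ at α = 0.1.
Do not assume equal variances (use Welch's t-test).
Welch's two-sample t-test:
H₀: μ₁ = μ₂
H₁: μ₁ ≠ μ₂
s₁²/n₁ = 15.61²/38 = 6.4124,  s₂²/n₂ = 15.13²/29 = 7.8937
SE = √(s₁²/n₁ + s₂²/n₂) = √(6.4124 + 7.8937) = 3.7823
df (Welch-Satterthwaite) = (s₁²/n₁ + s₂²/n₂)² / [(s₁²/n₁)²/(n₁-1) + (s₂²/n₂)²/(n₂-1)] ≈ 61.34
t = (x̄₁ - x̄₂) / SE = (76.52 - 76.59) / 3.7823 = -0.07 / 3.7823 = -0.019
p-value = 0.9853

Since p-value > α = 0.1, we fail to reject H₀.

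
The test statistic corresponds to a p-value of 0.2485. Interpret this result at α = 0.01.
Since p = 0.2485 > α = 0.01, fail to reject H₀.
There is insufficient evidence to reject the null hypothesis; the result is not statistically significant at the 0.01 level.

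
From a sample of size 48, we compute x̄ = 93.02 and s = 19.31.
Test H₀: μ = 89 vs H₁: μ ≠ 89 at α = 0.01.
One-sample t-test:
H₀: μ = 89
H₁: μ ≠ 89
df = n - 1 = 47
t = (x̄ - μ₀) / (s/√n) = (93.02 - 89) / (19.31/√48) = 1.442
p-value = 0.1558

Since p-value > α = 0.01, we fail to reject H₀.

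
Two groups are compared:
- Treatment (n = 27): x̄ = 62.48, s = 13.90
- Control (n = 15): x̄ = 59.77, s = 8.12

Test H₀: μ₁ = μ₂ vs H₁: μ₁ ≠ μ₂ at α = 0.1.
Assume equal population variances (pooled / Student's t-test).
Student's two-sample t-test (equal variances):
H₀: μ₁ = μ₂
H₁: μ₁ ≠ μ₂
df = n₁ + n₂ - 2 = 40
Pooled variance s_p² = [(n₁-1)s₁² + (n₂-1)s₂²] / (n₁ + n₂ - 2) = [(26)(13.90²) + (14)(8.12²)] / 40 = 148.6635
SE = √(s_p²(1/n₁ + 1/n₂)) = √(148.6635 × (1/27 + 1/15)) = 3.9264
t = (x̄₁ - x̄₂) / SE = (62.48 - 59.77) / 3.9264 = 2.71 / 3.9264 = 0.690
p-value = 0.4941

Since p-value > α = 0.1, we fail to reject H₀.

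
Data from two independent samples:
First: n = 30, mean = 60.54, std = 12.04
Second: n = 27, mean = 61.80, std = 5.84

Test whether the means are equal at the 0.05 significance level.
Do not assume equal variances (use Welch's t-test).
Welch's two-sample t-test:
H₀: μ₁ = μ₂
H₁: μ₁ ≠ μ₂
s₁²/n₁ = 12.04²/30 = 4.8321,  s₂²/n₂ = 5.84²/27 = 1.2632
SE = √(s₁²/n₁ + s₂²/n₂) = √(4.8321 + 1.2632) = 2.4689
df (Welch-Satterthwaite) = (s₁²/n₁ + s₂²/n₂)² / [(s₁²/n₁)²/(n₁-1) + (s₂²/n₂)²/(n₂-1)] ≈ 42.88
t = (x̄₁ - x̄₂) / SE = (60.54 - 61.80) / 2.4689 = -1.26 / 2.4689 = -0.510
p-value = 0.6124

Since p-value > α = 0.05, we fail to reject H₀.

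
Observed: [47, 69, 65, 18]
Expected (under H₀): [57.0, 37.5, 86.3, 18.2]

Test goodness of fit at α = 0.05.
Chi-square goodness of fit test:
H₀: observed counts match expected distribution
H₁: observed counts differ from expected distribution
df = k - 1 = 3
χ² = Σ(O - E)²/E
   = (47 - 57.0)²/57.0 + (69 - 37.5)²/37.5 + (65 - 86.3)²/86.3 + (18 - 18.2)²/18.2
   = 1.754 + 26.460 + 5.257 + 0.002
   = 33.47
p-value < 0.0001

Since p-value < α = 0.05, we reject H₀.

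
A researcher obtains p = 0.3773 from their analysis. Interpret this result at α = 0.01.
Since p = 0.3773 > α = 0.01, fail to reject H₀.
There is insufficient evidence to reject the null hypothesis; the result is not statistically significant at the 0.01 level.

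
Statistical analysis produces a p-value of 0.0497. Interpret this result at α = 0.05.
Since p = 0.0497 < α = 0.05, reject H₀.
There is sufficient evidence to reject the null hypothesis; the result is statistically significant at the 0.05 level.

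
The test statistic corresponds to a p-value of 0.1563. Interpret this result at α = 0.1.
Since p = 0.1563 > α = 0.1, fail to reject H₀.
There is insufficient evidence to reject the null hypothesis; the result is not statistically significant at the 0.1 level.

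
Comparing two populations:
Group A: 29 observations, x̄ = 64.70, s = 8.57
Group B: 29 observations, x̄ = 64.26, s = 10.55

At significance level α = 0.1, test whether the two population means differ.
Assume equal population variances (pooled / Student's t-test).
Student's two-sample t-test (equal variances):
H₀: μ₁ = μ₂
H₁: μ₁ ≠ μ₂
df = n₁ + n₂ - 2 = 56
Pooled variance s_p² = [(n₁-1)s₁² + (n₂-1)s₂²] / (n₁ + n₂ - 2) = [(28)(8.57²) + (28)(10.55²)] / 56 = 92.3737
SE = √(s_p²(1/n₁ + 1/n₂)) = √(92.3737 × (1/29 + 1/29)) = 2.5240
t = (x̄₁ - x̄₂) / SE = (64.70 - 64.26) / 2.5240 = 0.44 / 2.5240 = 0.174
p-value = 0.8622

Since p-value > α = 0.1, we fail to reject H₀.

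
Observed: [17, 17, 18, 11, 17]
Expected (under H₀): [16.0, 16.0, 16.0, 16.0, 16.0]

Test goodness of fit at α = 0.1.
Chi-square goodness of fit test:
H₀: observed counts match expected distribution
H₁: observed counts differ from expected distribution
df = k - 1 = 4
χ² = Σ(O - E)²/E
   = (17 - 16.0)²/16.0 + (17 - 16.0)²/16.0 + (18 - 16.0)²/16.0 + (11 - 16.0)²/16.0 + (17 - 16.0)²/16.0
   = 0.062 + 0.062 + 0.250 + 1.562 + 0.062
   = 2.00
p-value = 0.7358

Since p-value > α = 0.1, we fail to reject H₀.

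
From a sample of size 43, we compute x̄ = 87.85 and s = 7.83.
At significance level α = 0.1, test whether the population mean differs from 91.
One-sample t-test:
H₀: μ = 91
H₁: μ ≠ 91
df = n - 1 = 42
t = (x̄ - μ₀) / (s/√n) = (87.85 - 91) / (7.83/√43) = -2.638
p-value = 0.0116

Since p-value < α = 0.1, we reject H₀.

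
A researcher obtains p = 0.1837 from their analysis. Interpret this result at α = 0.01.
Since p = 0.1837 > α = 0.01, fail to reject H₀.
There is insufficient evidence to reject the null hypothesis; the result is not statistically significant at the 0.01 level.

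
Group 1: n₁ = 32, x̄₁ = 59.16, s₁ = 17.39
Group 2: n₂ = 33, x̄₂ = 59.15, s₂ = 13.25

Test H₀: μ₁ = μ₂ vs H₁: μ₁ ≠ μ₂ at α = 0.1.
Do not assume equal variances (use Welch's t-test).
Welch's two-sample t-test:
H₀: μ₁ = μ₂
H₁: μ₁ ≠ μ₂
s₁²/n₁ = 17.39²/32 = 9.4504,  s₂²/n₂ = 13.25²/33 = 5.3201
SE = √(s₁²/n₁ + s₂²/n₂) = √(9.4504 + 5.3201) = 3.8432
df (Welch-Satterthwaite) = (s₁²/n₁ + s₂²/n₂)² / [(s₁²/n₁)²/(n₁-1) + (s₂²/n₂)²/(n₂-1)] ≈ 57.94
t = (x̄₁ - x̄₂) / SE = (59.16 - 59.15) / 3.8432 = 0.01 / 3.8432 = 0.003
p-value = 0.9979

Since p-value > α = 0.1, we fail to reject H₀.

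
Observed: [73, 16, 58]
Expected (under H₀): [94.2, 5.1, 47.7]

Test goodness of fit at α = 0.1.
Chi-square goodness of fit test:
H₀: observed counts match expected distribution
H₁: observed counts differ from expected distribution
df = k - 1 = 2
χ² = Σ(O - E)²/E
   = (73 - 94.2)²/94.2 + (16 - 5.1)²/5.1 + (58 - 47.7)²/47.7
   = 4.771 + 23.296 + 2.224
   = 30.29
p-value < 0.0001

Since p-value < α = 0.1, we reject H₀.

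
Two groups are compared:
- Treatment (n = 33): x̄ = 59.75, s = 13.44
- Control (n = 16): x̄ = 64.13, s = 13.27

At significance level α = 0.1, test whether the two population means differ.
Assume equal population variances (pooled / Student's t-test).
Student's two-sample t-test (equal variances):
H₀: μ₁ = μ₂
H₁: μ₁ ≠ μ₂
df = n₁ + n₂ - 2 = 47
Pooled variance s_p² = [(n₁-1)s₁² + (n₂-1)s₂²] / (n₁ + n₂ - 2) = [(32)(13.44²) + (15)(13.27²)] / 47 = 179.1844
SE = √(s_p²(1/n₁ + 1/n₂)) = √(179.1844 × (1/33 + 1/16)) = 4.0778
t = (x̄₁ - x̄₂) / SE = (59.75 - 64.13) / 4.0778 = -4.38 / 4.0778 = -1.074
p-value = 0.2883

Since p-value > α = 0.1, we fail to reject H₀.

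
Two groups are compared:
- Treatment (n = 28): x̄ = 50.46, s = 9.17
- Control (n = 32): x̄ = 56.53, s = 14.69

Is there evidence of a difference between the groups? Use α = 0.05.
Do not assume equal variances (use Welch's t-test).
Welch's two-sample t-test:
H₀: μ₁ = μ₂
H₁: μ₁ ≠ μ₂
s₁²/n₁ = 9.17²/28 = 3.0032,  s₂²/n₂ = 14.69²/32 = 6.7436
SE = √(s₁²/n₁ + s₂²/n₂) = √(3.0032 + 6.7436) = 3.1220
df (Welch-Satterthwaite) = (s₁²/n₁ + s₂²/n₂)² / [(s₁²/n₁)²/(n₁-1) + (s₂²/n₂)²/(n₂-1)] ≈ 52.75
t = (x̄₁ - x̄₂) / SE = (50.46 - 56.53) / 3.1220 = -6.07 / 3.1220 = -1.944
p-value = 0.0572

Since p-value > α = 0.05, we fail to reject H₀.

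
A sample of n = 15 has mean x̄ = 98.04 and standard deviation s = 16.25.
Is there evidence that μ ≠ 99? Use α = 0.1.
One-sample t-test:
H₀: μ = 99
H₁: μ ≠ 99
df = n - 1 = 14
t = (x̄ - μ₀) / (s/√n) = (98.04 - 99) / (16.25/√15) = -0.229
p-value = 0.8223

Since p-value > α = 0.1, we fail to reject H₀.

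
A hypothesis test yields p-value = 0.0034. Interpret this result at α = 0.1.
Since p = 0.0034 < α = 0.1, reject H₀.
There is sufficient evidence to reject the null hypothesis; the result is statistically significant at the 0.1 level.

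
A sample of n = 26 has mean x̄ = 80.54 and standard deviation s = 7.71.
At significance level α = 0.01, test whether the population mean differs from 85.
One-sample t-test:
H₀: μ = 85
H₁: μ ≠ 85
df = n - 1 = 25
t = (x̄ - μ₀) / (s/√n) = (80.54 - 85) / (7.71/√26) = -2.950
p-value = 0.0068

Since p-value < α = 0.01, we reject H₀.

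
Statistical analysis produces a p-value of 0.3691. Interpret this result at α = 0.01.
Since p = 0.3691 > α = 0.01, fail to reject H₀.
There is insufficient evidence to reject the null hypothesis; the result is not statistically significant at the 0.01 level.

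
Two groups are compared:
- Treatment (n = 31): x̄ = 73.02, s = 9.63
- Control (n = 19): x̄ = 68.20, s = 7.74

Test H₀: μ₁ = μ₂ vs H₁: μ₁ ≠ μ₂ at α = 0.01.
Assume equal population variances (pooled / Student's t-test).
Student's two-sample t-test (equal variances):
H₀: μ₁ = μ₂
H₁: μ₁ ≠ μ₂
df = n₁ + n₂ - 2 = 48
Pooled variance s_p² = [(n₁-1)s₁² + (n₂-1)s₂²] / (n₁ + n₂ - 2) = [(30)(9.63²) + (18)(7.74²)] / 48 = 80.4259
SE = √(s_p²(1/n₁ + 1/n₂)) = √(80.4259 × (1/31 + 1/19)) = 2.6129
t = (x̄₁ - x̄₂) / SE = (73.02 - 68.20) / 2.6129 = 4.82 / 2.6129 = 1.845
p-value = 0.0713

Since p-value > α = 0.01, we fail to reject H₀.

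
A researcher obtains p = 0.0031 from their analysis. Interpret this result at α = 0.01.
Since p = 0.0031 < α = 0.01, reject H₀.
There is sufficient evidence to reject the null hypothesis; the result is statistically significant at the 0.01 level.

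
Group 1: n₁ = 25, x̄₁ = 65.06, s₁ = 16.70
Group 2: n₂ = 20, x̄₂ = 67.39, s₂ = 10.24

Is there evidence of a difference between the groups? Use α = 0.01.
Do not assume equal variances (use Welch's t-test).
Welch's two-sample t-test:
H₀: μ₁ = μ₂
H₁: μ₁ ≠ μ₂
s₁²/n₁ = 16.70²/25 = 11.1556,  s₂²/n₂ = 10.24²/20 = 5.2429
SE = √(s₁²/n₁ + s₂²/n₂) = √(11.1556 + 5.2429) = 4.0495
df (Welch-Satterthwaite) = (s₁²/n₁ + s₂²/n₂)² / [(s₁²/n₁)²/(n₁-1) + (s₂²/n₂)²/(n₂-1)] ≈ 40.55
t = (x̄₁ - x̄₂) / SE = (65.06 - 67.39) / 4.0495 = -2.33 / 4.0495 = -0.575
p-value = 0.5682

Since p-value > α = 0.01, we fail to reject H₀.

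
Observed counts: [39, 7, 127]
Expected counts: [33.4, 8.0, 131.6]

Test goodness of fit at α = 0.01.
Chi-square goodness of fit test:
H₀: observed counts match expected distribution
H₁: observed counts differ from expected distribution
df = k - 1 = 2
χ² = Σ(O - E)²/E
   = (39 - 33.4)²/33.4 + (7 - 8.0)²/8.0 + (127 - 131.6)²/131.6
   = 0.939 + 0.125 + 0.161
   = 1.22
p-value = 0.5421

Since p-value > α = 0.01, we fail to reject H₀.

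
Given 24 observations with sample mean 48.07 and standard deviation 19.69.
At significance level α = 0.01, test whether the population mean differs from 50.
One-sample t-test:
H₀: μ = 50
H₁: μ ≠ 50
df = n - 1 = 23
t = (x̄ - μ₀) / (s/√n) = (48.07 - 50) / (19.69/√24) = -0.480
p-value = 0.6356

Since p-value > α = 0.01, we fail to reject H₀.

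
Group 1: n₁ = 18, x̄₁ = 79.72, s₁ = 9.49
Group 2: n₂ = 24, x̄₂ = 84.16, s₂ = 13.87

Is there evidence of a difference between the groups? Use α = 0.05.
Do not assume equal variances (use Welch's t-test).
Welch's two-sample t-test:
H₀: μ₁ = μ₂
H₁: μ₁ ≠ μ₂
s₁²/n₁ = 9.49²/18 = 5.0033,  s₂²/n₂ = 13.87²/24 = 8.0157
SE = √(s₁²/n₁ + s₂²/n₂) = √(5.0033 + 8.0157) = 3.6082
df (Welch-Satterthwaite) = (s₁²/n₁ + s₂²/n₂)² / [(s₁²/n₁)²/(n₁-1) + (s₂²/n₂)²/(n₂-1)] ≈ 39.73
t = (x̄₁ - x̄₂) / SE = (79.72 - 84.16) / 3.6082 = -4.44 / 3.6082 = -1.231
p-value = 0.2257

Since p-value > α = 0.05, we fail to reject H₀.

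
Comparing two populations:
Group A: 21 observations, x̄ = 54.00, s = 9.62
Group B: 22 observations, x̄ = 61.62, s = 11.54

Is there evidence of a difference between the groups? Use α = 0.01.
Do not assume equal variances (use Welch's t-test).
Welch's two-sample t-test:
H₀: μ₁ = μ₂
H₁: μ₁ ≠ μ₂
s₁²/n₁ = 9.62²/21 = 4.4069,  s₂²/n₂ = 11.54²/22 = 6.0533
SE = √(s₁²/n₁ + s₂²/n₂) = √(4.4069 + 6.0533) = 3.2342
df (Welch-Satterthwaite) = (s₁²/n₁ + s₂²/n₂)² / [(s₁²/n₁)²/(n₁-1) + (s₂²/n₂)²/(n₂-1)] ≈ 40.29
t = (x̄₁ - x̄₂) / SE = (54.00 - 61.62) / 3.2342 = -7.62 / 3.2342 = -2.356
p-value = 0.0234

Since p-value > α = 0.01, we fail to reject H₀.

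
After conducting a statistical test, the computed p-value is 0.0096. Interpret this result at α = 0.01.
Since p = 0.0096 < α = 0.01, reject H₀.
There is sufficient evidence to reject the null hypothesis; the result is statistically significant at the 0.01 level.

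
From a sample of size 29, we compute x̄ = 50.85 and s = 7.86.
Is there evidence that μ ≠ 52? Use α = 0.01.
One-sample t-test:
H₀: μ = 52
H₁: μ ≠ 52
df = n - 1 = 28
t = (x̄ - μ₀) / (s/√n) = (50.85 - 52) / (7.86/√29) = -0.788
p-value = 0.4374

Since p-value > α = 0.01, we fail to reject H₀.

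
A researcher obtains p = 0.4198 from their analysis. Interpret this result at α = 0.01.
Since p = 0.4198 > α = 0.01, fail to reject H₀.
There is insufficient evidence to reject the null hypothesis; the result is not statistically significant at the 0.01 level.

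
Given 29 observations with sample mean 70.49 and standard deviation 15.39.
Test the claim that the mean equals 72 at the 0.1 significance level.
One-sample t-test:
H₀: μ = 72
H₁: μ ≠ 72
df = n - 1 = 28
t = (x̄ - μ₀) / (s/√n) = (70.49 - 72) / (15.39/√29) = -0.528
p-value = 0.6014

Since p-value > α = 0.1, we fail to reject H₀.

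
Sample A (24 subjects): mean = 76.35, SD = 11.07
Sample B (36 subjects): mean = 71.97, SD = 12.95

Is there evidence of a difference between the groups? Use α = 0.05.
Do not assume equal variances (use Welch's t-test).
Welch's two-sample t-test:
H₀: μ₁ = μ₂
H₁: μ₁ ≠ μ₂
s₁²/n₁ = 11.07²/24 = 5.1060,  s₂²/n₂ = 12.95²/36 = 4.6584
SE = √(s₁²/n₁ + s₂²/n₂) = √(5.1060 + 4.6584) = 3.1248
df (Welch-Satterthwaite) = (s₁²/n₁ + s₂²/n₂)² / [(s₁²/n₁)²/(n₁-1) + (s₂²/n₂)²/(n₂-1)] ≈ 54.37
t = (x̄₁ - x̄₂) / SE = (76.35 - 71.97) / 3.1248 = 4.38 / 3.1248 = 1.402
p-value = 0.1667

Since p-value > α = 0.05, we fail to reject H₀.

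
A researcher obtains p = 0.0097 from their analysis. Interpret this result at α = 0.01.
Since p = 0.0097 < α = 0.01, reject H₀.
There is sufficient evidence to reject the null hypothesis; the result is statistically significant at the 0.01 level.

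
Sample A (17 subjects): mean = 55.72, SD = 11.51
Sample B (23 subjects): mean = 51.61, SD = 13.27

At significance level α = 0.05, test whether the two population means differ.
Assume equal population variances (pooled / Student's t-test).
Student's two-sample t-test (equal variances):
H₀: μ₁ = μ₂
H₁: μ₁ ≠ μ₂
df = n₁ + n₂ - 2 = 38
Pooled variance s_p² = [(n₁-1)s₁² + (n₂-1)s₂²] / (n₁ + n₂ - 2) = [(16)(11.51²) + (22)(13.27²)] / 38 = 157.7296
SE = √(s_p²(1/n₁ + 1/n₂)) = √(157.7296 × (1/17 + 1/23)) = 4.0170
t = (x̄₁ - x̄₂) / SE = (55.72 - 51.61) / 4.0170 = 4.11 / 4.0170 = 1.023
p-value = 0.3127

Since p-value > α = 0.05, we fail to reject H₀.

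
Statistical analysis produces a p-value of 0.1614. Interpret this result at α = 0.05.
Since p = 0.1614 > α = 0.05, fail to reject H₀.
There is insufficient evidence to reject the null hypothesis; the result is not statistically significant at the 0.05 level.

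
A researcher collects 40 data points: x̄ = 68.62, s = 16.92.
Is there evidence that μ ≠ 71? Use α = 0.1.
One-sample t-test:
H₀: μ = 71
H₁: μ ≠ 71
df = n - 1 = 39
t = (x̄ - μ₀) / (s/√n) = (68.62 - 71) / (16.92/√40) = -0.890
p-value = 0.3791

Since p-value > α = 0.1, we fail to reject H₀.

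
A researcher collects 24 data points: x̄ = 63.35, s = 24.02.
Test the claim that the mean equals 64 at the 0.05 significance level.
One-sample t-test:
H₀: μ = 64
H₁: μ ≠ 64
df = n - 1 = 23
t = (x̄ - μ₀) / (s/√n) = (63.35 - 64) / (24.02/√24) = -0.133
p-value = 0.8957

Since p-value > α = 0.05, we fail to reject H₀.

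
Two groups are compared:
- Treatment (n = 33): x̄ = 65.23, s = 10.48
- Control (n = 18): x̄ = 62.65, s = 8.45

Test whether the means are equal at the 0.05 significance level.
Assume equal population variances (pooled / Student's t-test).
Student's two-sample t-test (equal variances):
H₀: μ₁ = μ₂
H₁: μ₁ ≠ μ₂
df = n₁ + n₂ - 2 = 49
Pooled variance s_p² = [(n₁-1)s₁² + (n₂-1)s₂²] / (n₁ + n₂ - 2) = [(32)(10.48²) + (17)(8.45²)] / 49 = 96.4983
SE = √(s_p²(1/n₁ + 1/n₂)) = √(96.4983 × (1/33 + 1/18)) = 2.8784
t = (x̄₁ - x̄₂) / SE = (65.23 - 62.65) / 2.8784 = 2.58 / 2.8784 = 0.896
p-value = 0.3745

Since p-value > α = 0.05, we fail to reject H₀.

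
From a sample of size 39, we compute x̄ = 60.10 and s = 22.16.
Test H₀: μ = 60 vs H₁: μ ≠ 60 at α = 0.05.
One-sample t-test:
H₀: μ = 60
H₁: μ ≠ 60
df = n - 1 = 38
t = (x̄ - μ₀) / (s/√n) = (60.10 - 60) / (22.16/√39) = 0.028
p-value = 0.9777

Since p-value > α = 0.05, we fail to reject H₀.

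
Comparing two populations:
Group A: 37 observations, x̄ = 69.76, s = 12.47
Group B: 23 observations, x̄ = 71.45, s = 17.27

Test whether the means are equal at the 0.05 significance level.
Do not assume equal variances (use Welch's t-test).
Welch's two-sample t-test:
H₀: μ₁ = μ₂
H₁: μ₁ ≠ μ₂
s₁²/n₁ = 12.47²/37 = 4.2027,  s₂²/n₂ = 17.27²/23 = 12.9675
SE = √(s₁²/n₁ + s₂²/n₂) = √(4.2027 + 12.9675) = 4.1437
df (Welch-Satterthwaite) = (s₁²/n₁ + s₂²/n₂)² / [(s₁²/n₁)²/(n₁-1) + (s₂²/n₂)²/(n₂-1)] ≈ 36.24
t = (x̄₁ - x̄₂) / SE = (69.76 - 71.45) / 4.1437 = -1.69 / 4.1437 = -0.408
p-value = 0.6858

Since p-value > α = 0.05, we fail to reject H₀.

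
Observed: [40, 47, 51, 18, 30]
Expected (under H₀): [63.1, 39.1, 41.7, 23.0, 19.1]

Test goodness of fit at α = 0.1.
Chi-square goodness of fit test:
H₀: observed counts match expected distribution
H₁: observed counts differ from expected distribution
df = k - 1 = 4
χ² = Σ(O - E)²/E
   = (40 - 63.1)²/63.1 + (47 - 39.1)²/39.1 + (51 - 41.7)²/41.7 + (18 - 23.0)²/23.0 + (30 - 19.1)²/19.1
   = 8.457 + 1.596 + 2.074 + 1.087 + 6.220
   = 19.43
p-value = 0.0006

Since p-value < α = 0.1, we reject H₀.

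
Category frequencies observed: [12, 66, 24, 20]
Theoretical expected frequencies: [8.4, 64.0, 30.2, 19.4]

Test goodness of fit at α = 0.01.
Chi-square goodness of fit test:
H₀: observed counts match expected distribution
H₁: observed counts differ from expected distribution
df = k - 1 = 3
χ² = Σ(O - E)²/E
   = (12 - 8.4)²/8.4 + (66 - 64.0)²/64.0 + (24 - 30.2)²/30.2 + (20 - 19.4)²/19.4
   = 1.543 + 0.062 + 1.273 + 0.019
   = 2.90
p-value = 0.4078

Since p-value > α = 0.01, we fail to reject H₀.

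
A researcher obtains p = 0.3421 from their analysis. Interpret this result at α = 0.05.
Since p = 0.3421 > α = 0.05, fail to reject H₀.
There is insufficient evidence to reject the null hypothesis; the result is not statistically significant at the 0.05 level.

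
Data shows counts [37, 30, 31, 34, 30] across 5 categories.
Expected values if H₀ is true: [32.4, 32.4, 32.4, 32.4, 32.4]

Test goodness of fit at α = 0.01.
Chi-square goodness of fit test:
H₀: observed counts match expected distribution
H₁: observed counts differ from expected distribution
df = k - 1 = 4
χ² = Σ(O - E)²/E
   = (37 - 32.4)²/32.4 + (30 - 32.4)²/32.4 + (31 - 32.4)²/32.4 + (34 - 32.4)²/32.4 + (30 - 32.4)²/32.4
   = 0.653 + 0.178 + 0.060 + 0.079 + 0.178
   = 1.15
p-value = 0.8866

Since p-value > α = 0.01, we fail to reject H₀.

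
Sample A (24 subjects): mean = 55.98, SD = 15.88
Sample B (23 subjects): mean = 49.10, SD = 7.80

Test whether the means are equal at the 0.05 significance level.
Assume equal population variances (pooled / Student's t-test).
Student's two-sample t-test (equal variances):
H₀: μ₁ = μ₂
H₁: μ₁ ≠ μ₂
df = n₁ + n₂ - 2 = 45
Pooled variance s_p² = [(n₁-1)s₁² + (n₂-1)s₂²] / (n₁ + n₂ - 2) = [(23)(15.88²) + (22)(7.80²)] / 45 = 158.6331
SE = √(s_p²(1/n₁ + 1/n₂)) = √(158.6331 × (1/24 + 1/23)) = 3.6752
t = (x̄₁ - x̄₂) / SE = (55.98 - 49.10) / 3.6752 = 6.88 / 3.6752 = 1.872
p-value = 0.0677

Since p-value > α = 0.05, we fail to reject H₀.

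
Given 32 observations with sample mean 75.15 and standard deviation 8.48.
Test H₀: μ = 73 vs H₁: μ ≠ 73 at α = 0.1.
One-sample t-test:
H₀: μ = 73
H₁: μ ≠ 73
df = n - 1 = 31
t = (x̄ - μ₀) / (s/√n) = (75.15 - 73) / (8.48/√32) = 1.434
p-value = 0.1615

Since p-value > α = 0.1, we fail to reject H₀.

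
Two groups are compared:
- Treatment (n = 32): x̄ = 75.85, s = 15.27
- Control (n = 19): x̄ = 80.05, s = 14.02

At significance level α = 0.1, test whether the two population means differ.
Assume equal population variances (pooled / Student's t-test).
Student's two-sample t-test (equal variances):
H₀: μ₁ = μ₂
H₁: μ₁ ≠ μ₂
df = n₁ + n₂ - 2 = 49
Pooled variance s_p² = [(n₁-1)s₁² + (n₂-1)s₂²] / (n₁ + n₂ - 2) = [(31)(15.27²) + (18)(14.02²)] / 49 = 219.7234
SE = √(s_p²(1/n₁ + 1/n₂)) = √(219.7234 × (1/32 + 1/19)) = 4.2931
t = (x̄₁ - x̄₂) / SE = (75.85 - 80.05) / 4.2931 = -4.20 / 4.2931 = -0.978
p-value = 0.3327

Since p-value > α = 0.1, we fail to reject H₀.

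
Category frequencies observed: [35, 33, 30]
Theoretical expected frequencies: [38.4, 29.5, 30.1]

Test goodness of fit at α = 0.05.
Chi-square goodness of fit test:
H₀: observed counts match expected distribution
H₁: observed counts differ from expected distribution
df = k - 1 = 2
χ² = Σ(O - E)²/E
   = (35 - 38.4)²/38.4 + (33 - 29.5)²/29.5 + (30 - 30.1)²/30.1
   = 0.301 + 0.415 + 0.000
   = 0.72
p-value = 0.6989

Since p-value > α = 0.05, we fail to reject H₀.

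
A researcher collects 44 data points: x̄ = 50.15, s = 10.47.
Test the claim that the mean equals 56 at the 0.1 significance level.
One-sample t-test:
H₀: μ = 56
H₁: μ ≠ 56
df = n - 1 = 43
t = (x̄ - μ₀) / (s/√n) = (50.15 - 56) / (10.47/√44) = -3.706
p-value = 0.0006

Since p-value < α = 0.1, we reject H₀.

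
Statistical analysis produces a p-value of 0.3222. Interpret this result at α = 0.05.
Since p = 0.3222 > α = 0.05, fail to reject H₀.
There is insufficient evidence to reject the null hypothesis; the result is not statistically significant at the 0.05 level.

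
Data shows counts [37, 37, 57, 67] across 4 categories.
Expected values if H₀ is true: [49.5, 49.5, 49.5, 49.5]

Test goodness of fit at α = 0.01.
Chi-square goodness of fit test:
H₀: observed counts match expected distribution
H₁: observed counts differ from expected distribution
df = k - 1 = 3
χ² = Σ(O - E)²/E
   = (37 - 49.5)²/49.5 + (37 - 49.5)²/49.5 + (57 - 49.5)²/49.5 + (67 - 49.5)²/49.5
   = 3.157 + 3.157 + 1.136 + 6.187
   = 13.64
p-value = 0.0034

Since p-value < α = 0.01, we reject H₀.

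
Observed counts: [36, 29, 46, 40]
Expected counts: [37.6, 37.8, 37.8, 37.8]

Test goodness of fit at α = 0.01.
Chi-square goodness of fit test:
H₀: observed counts match expected distribution
H₁: observed counts differ from expected distribution
df = k - 1 = 3
χ² = Σ(O - E)²/E
   = (36 - 37.6)²/37.6 + (29 - 37.8)²/37.8 + (46 - 37.8)²/37.8 + (40 - 37.8)²/37.8
   = 0.068 + 2.049 + 1.779 + 0.128
   = 4.02
p-value = 0.2589

Since p-value > α = 0.01, we fail to reject H₀.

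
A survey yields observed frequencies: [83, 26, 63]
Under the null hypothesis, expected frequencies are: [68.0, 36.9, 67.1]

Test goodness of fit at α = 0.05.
Chi-square goodness of fit test:
H₀: observed counts match expected distribution
H₁: observed counts differ from expected distribution
df = k - 1 = 2
χ² = Σ(O - E)²/E
   = (83 - 68.0)²/68.0 + (26 - 36.9)²/36.9 + (63 - 67.1)²/67.1
   = 3.309 + 3.220 + 0.251
   = 6.78
p-value = 0.0337

Since p-value < α = 0.05, we reject H₀.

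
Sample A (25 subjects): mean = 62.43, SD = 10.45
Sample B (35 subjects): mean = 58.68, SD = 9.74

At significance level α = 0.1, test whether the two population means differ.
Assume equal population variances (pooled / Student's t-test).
Student's two-sample t-test (equal variances):
H₀: μ₁ = μ₂
H₁: μ₁ ≠ μ₂
df = n₁ + n₂ - 2 = 58
Pooled variance s_p² = [(n₁-1)s₁² + (n₂-1)s₂²] / (n₁ + n₂ - 2) = [(24)(10.45²) + (34)(9.74²)] / 58 = 100.7993
SE = √(s_p²(1/n₁ + 1/n₂)) = √(100.7993 × (1/25 + 1/35)) = 2.6291
t = (x̄₁ - x̄₂) / SE = (62.43 - 58.68) / 2.6291 = 3.75 / 2.6291 = 1.426
p-value = 0.1591

Since p-value > α = 0.1, we fail to reject H₀.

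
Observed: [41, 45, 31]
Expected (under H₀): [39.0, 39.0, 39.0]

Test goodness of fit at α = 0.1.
Chi-square goodness of fit test:
H₀: observed counts match expected distribution
H₁: observed counts differ from expected distribution
df = k - 1 = 2
χ² = Σ(O - E)²/E
   = (41 - 39.0)²/39.0 + (45 - 39.0)²/39.0 + (31 - 39.0)²/39.0
   = 0.103 + 0.923 + 1.641
   = 2.67
p-value = 0.2636

Since p-value > α = 0.1, we fail to reject H₀.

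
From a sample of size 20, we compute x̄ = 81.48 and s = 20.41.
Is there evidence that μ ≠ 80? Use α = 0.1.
One-sample t-test:
H₀: μ = 80
H₁: μ ≠ 80
df = n - 1 = 19
t = (x̄ - μ₀) / (s/√n) = (81.48 - 80) / (20.41/√20) = 0.324
p-value = 0.7493

Since p-value > α = 0.1, we fail to reject H₀.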